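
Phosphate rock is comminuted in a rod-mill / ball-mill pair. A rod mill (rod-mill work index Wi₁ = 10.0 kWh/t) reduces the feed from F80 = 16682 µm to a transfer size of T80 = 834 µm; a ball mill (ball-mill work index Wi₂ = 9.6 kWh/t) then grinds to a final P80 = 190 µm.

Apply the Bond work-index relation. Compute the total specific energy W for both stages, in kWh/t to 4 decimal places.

W = 6.3288 kWh/t

W = 10 Wi (P80^-0.5 − F80^-0.5)
Stage 1 (16682→834 µm, Wi₁=10.0): W₁ = 10·10.0·(0.034627 − 0.007742) = 2.6885 kWh/t
Stage 2 (834→190 µm, Wi₂=9.6): W₂ = 10·9.6·(0.072548 − 0.034627) = 3.6404 kWh/t
W = W₁ + W₂ = 2.6885 + 3.6404 = 6.3288 kWh/t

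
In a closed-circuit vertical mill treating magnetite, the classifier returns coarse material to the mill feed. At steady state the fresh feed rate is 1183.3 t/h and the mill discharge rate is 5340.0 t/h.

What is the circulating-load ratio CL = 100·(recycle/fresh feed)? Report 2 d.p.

CL = 351.28 %

Discharge = new feed + return, hence
R = M − F = 5340.0 − 1183.3 = 4156.7 t/h
CL = 100·R/F = 100·4156.7/1183.3 = 351.28 %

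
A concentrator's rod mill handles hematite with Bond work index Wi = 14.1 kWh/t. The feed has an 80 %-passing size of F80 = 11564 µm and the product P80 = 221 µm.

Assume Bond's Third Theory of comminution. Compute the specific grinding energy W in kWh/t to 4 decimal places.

W = 8.1735 kWh/t

Bond:  W = 10 Wi (1/√P − 1/√F)
1/√221 = 0.067267;  1/√11564 = 0.009299
W = 10·14.1·(0.067267 − 0.009299) = 8.1735 kWh/t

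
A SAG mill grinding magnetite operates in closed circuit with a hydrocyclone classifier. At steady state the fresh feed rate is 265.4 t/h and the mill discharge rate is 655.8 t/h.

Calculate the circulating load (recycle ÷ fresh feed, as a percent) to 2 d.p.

CL = 147.10 %

Steady state: M = F + R.
R = M − F = 655.8 − 265.4 = 390.4 t/h
CL = 100·R/F = 100·390.4/265.4 = 147.10 %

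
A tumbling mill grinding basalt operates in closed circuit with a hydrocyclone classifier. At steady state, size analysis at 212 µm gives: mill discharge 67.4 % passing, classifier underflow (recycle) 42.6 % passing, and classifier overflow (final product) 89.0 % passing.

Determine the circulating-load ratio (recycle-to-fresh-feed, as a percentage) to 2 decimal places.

CL = 87.10 %

Mass balance on the −212 µm fraction:
d + r·d = r·u + o → r(d−u) = o−d
r = (89.0 − 67.4)/(67.4 − 42.6) = 21.6/24.8 = 0.8710
CL = 100·r = 87.10 %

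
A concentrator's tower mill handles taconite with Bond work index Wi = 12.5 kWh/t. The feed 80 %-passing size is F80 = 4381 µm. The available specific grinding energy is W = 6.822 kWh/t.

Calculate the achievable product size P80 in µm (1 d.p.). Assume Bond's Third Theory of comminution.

P80 = 205.9 µm

W = 10 Wi (P80^-0.5 − F80^-0.5)
⇒ 1/√P80 = W/(10 Wi) + 1/√F80
  = 6.8220/(10·12.5) + 1/√4381 = 0.054576 + 0.015108 = 0.069684
P80 = (1/0.069684)² = 14.3505² = 205.94 µm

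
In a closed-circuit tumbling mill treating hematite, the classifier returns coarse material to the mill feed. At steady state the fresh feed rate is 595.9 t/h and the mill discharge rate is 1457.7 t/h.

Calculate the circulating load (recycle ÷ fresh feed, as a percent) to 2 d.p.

Discharge = new feed + return, hence
R = M − F = 1457.7 − 595.9 = 861.8 t/h
CL = 100·R/F = 100·861.8/595.9 = 144.62 %

CL = 144.62 %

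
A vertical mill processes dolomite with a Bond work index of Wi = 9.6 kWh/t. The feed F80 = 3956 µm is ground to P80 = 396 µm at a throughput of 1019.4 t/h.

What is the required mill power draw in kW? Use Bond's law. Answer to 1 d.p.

P = 3361.8 kW

W_Bond = 10·Wi·(1/√P₈₀ − 1/√F₈₀)
W = 10·9.6·(1/√396 − 1/√3956) = 10·9.6·(0.034353) = 3.2979 kWh/t
Mill draw = 3.2979 × 1019.4 = 3361.8 kW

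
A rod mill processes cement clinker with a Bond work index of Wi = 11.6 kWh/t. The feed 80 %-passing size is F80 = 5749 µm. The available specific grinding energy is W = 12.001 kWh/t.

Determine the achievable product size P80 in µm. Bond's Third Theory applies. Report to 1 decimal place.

P80 = 73.5 µm

W = 10 Wi (1/√P80 − 1/√F80)  [Bond]
P80^(−½) = W/(10 Wi) + F80^(−½)
  = 12.0010/(10·11.6) + 1/√5749 = 0.103457 + 0.013189 = 0.116646
P80 = (1/0.116646)² = 8.5730² = 73.50 µm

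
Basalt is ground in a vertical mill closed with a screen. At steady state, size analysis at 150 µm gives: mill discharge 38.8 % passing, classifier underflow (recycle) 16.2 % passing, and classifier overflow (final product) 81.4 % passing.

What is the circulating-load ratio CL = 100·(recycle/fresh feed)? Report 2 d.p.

CL = 188.50 %

Let r = R/F. Size balance at 150 µm:
(1+r)·d = r·u + o ⇒ r = (o−d)/(d−u)
r = (81.4 − 38.8)/(38.8 − 16.2) = 42.6/22.6 = 1.8850
CL = 100·r = 188.50 %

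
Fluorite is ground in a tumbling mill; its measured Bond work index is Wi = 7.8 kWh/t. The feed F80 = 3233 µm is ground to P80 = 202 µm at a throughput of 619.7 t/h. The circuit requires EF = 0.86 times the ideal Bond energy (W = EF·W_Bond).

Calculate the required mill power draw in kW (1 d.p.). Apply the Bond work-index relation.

P = 2193.7 kW

Bond: W = 10·Wi·(1/√P80 − 1/√F80)
W = 10·7.8·(1/√202 − 1/√3233) = 10·7.8·(0.052773) = 4.1163 kWh/t
Corrected W = EF·W_Bond = 0.86·4.1163 = 3.5400 kWh/t
P_mill = W·ṁ = 3.5400·619.7 = 2193.7 kW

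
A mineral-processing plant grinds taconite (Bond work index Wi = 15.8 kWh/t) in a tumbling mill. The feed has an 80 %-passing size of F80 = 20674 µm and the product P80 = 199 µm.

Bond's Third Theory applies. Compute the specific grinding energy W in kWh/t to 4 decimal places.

W = 10.1015 kWh/t

W = 10 Wi (1/√P80 − 1/√F80)  [Bond]
1/√199 = 0.070888;  1/√20674 = 0.006955
W = 10·15.8·(0.070888 − 0.006955) = 10.1015 kWh/t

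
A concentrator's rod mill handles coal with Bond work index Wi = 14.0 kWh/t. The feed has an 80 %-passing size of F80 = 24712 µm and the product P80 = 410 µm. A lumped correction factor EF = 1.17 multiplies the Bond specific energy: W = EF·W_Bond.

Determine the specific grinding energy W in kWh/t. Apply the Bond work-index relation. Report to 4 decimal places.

W = 7.0475 kWh/t

W = 10 Wi (1/√P80 − 1/√F80)  [Bond]
1/√410 = 0.049386;  1/√24712 = 0.006361
W = 10·14.0·(0.049386 − 0.006361) = 6.0235 kWh/t
Apply correction: 6.0235 × 1.17 = 7.0475 kWh/t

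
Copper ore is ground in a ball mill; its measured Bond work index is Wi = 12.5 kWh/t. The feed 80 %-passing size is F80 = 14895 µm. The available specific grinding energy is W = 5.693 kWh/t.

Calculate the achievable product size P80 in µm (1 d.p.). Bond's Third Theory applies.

P80 = 346.3 µm

W = 10·Wi·[P80^(−½) − F80^(−½)]
P80^(−½) = W/(10 Wi) + F80^(−½)
  = 5.6930/(10·12.5) + 1/√14895 = 0.045544 + 0.008194 = 0.053738
P80 = (1/0.053738)² = 18.6089² = 346.29 µm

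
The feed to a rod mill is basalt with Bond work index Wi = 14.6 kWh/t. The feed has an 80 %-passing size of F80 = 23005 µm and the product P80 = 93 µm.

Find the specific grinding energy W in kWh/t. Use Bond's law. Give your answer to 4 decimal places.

W = 14.1769 kWh/t

Bond: W = 10·Wi·(1/√P80 − 1/√F80)
1/√93 = 0.103695;  1/√23005 = 0.006593
W = 10·14.6·(0.103695 − 0.006593) = 14.1769 kWh/t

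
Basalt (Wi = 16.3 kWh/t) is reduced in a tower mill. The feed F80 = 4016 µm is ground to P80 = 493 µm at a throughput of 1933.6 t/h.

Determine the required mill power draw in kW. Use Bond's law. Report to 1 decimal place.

W = 10 Wi (1/√P80 − 1/√F80)  [Bond]
W = 10·16.3·(1/√493 − 1/√4016) = 10·16.3·(0.029258) = 4.7690 kWh/t
Power = W × throughput = 4.7690 kWh/t × 1933.6 t/h = 9221.4 kW

P = 9221.4 kW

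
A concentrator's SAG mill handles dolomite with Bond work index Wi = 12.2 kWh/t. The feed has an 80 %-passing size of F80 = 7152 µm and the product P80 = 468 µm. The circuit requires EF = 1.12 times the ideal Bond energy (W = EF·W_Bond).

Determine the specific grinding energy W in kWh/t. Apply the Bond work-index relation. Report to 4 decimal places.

W = 4.7005 kWh/t

Bond:  W = 10 Wi (1/√P − 1/√F)
1/√468 = 0.046225;  1/√7152 = 0.011825
W = 10·12.2·(0.046225 − 0.011825) = 4.1969 kWh/t
Apply correction: 4.1969 × 1.12 = 4.7005 kWh/t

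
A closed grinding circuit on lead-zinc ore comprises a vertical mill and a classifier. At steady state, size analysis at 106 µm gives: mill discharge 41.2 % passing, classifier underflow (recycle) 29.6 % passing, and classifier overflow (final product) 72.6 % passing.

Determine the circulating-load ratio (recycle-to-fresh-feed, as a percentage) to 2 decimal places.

CL = 270.69 %

Two-product formula at 106 µm:
r = (o − d)/(d − u)
r = (72.6 − 41.2)/(41.2 − 29.6) = 31.4/11.6 = 2.7069
CL = 100·r = 270.69 %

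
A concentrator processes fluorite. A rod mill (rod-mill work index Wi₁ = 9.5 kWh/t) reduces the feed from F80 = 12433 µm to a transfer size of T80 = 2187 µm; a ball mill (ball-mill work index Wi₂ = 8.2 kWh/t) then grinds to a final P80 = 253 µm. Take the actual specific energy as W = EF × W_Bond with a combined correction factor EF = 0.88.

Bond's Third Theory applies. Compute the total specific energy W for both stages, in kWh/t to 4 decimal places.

W = 10 Wi (P80^-0.5 − F80^-0.5)
Stage 1 (12433→2187 µm, Wi₁=9.5): W₁ = 10·9.5·(0.021383 − 0.008968) = 1.1794 kWh/t
Stage 2 (2187→253 µm, Wi₂=8.2): W₂ = 10·8.2·(0.062869 − 0.021383) = 3.4019 kWh/t
W = W₁ + W₂ = 1.1794 + 3.4019 = 4.5813 kWh/t
Corrected W = EF·W_Bond = 0.88·4.5813 = 4.0315 kWh/t

W = 4.0315 kWh/t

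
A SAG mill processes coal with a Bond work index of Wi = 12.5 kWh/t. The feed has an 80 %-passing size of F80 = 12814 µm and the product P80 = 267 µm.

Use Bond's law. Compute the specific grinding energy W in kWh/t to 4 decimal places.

Bond: W = 10·Wi·(1/√P80 − 1/√F80)
1/√267 = 0.061199;  1/√12814 = 0.008834
W = 10·12.5·(0.061199 − 0.008834) = 6.5456 kWh/t

W = 6.5456 kWh/t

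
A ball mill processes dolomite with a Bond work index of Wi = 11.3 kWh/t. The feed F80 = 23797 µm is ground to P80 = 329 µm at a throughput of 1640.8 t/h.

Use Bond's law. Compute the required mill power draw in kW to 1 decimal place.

P = 9020.1 kW

W = 10·Wi·[P80^(−½) − F80^(−½)]
W = 10·11.3·(1/√329 − 1/√23797) = 10·11.3·(0.048649) = 5.4974 kWh/t
Power = W × throughput = 5.4974 kWh/t × 1640.8 t/h = 9020.1 kW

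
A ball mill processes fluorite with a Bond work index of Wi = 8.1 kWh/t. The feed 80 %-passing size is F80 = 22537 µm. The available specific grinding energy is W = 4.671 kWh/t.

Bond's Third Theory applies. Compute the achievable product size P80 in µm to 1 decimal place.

W = 10 Wi / √P80 − 10 Wi / √F80
⇒ 1/√P80 = W/(10·Wi) + 1/√F80
  = 4.6710/(10·8.1) + 1/√22537 = 0.057667 + 0.006661 = 0.064328
P80 = (1/0.064328)² = 15.5454² = 241.66 µm

P80 = 241.7 µm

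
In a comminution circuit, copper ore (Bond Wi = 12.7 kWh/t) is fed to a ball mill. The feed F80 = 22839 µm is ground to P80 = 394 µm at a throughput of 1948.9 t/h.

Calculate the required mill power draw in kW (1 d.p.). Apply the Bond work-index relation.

W = 10·Wi·[P80^(−½) − F80^(−½)]
W = 10·12.7·(1/√394 − 1/√22839) = 10·12.7·(0.043762) = 5.5578 kWh/t
Mill draw = 5.5578 × 1948.9 = 10831.6 kW

P = 10831.6 kW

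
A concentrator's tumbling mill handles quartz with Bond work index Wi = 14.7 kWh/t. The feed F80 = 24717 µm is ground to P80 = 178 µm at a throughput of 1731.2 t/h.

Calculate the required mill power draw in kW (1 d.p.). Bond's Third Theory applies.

W_Bond = 10·Wi·(1/√P₈₀ − 1/√F₈₀)
W = 10·14.7·(1/√178 − 1/√24717) = 10·14.7·(0.068593) = 10.0831 kWh/t
Mill draw = 10.0831 × 1731.2 = 17455.9 kW

P = 17455.9 kW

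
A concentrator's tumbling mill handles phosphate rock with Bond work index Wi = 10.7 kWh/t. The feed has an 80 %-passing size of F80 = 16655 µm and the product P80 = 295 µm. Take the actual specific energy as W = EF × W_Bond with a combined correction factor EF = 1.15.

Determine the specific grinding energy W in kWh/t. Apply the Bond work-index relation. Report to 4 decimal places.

W = 6.2108 kWh/t

W = 10·Wi·[P80^(−½) − F80^(−½)]
1/√295 = 0.058222;  1/√16655 = 0.007749
W = 10·10.7·(0.058222 − 0.007749) = 5.4007 kWh/t
Corrected W = EF·W_Bond = 1.15·5.4007 = 6.2108 kWh/t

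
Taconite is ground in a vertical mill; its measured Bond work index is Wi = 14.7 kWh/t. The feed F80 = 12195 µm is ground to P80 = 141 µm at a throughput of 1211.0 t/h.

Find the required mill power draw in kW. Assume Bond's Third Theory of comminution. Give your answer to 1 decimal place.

Bond:  W = 10 Wi (1/√P − 1/√F)
W = 10·14.7·(1/√141 − 1/√12195) = 10·14.7·(0.075160) = 11.0485 kWh/t
P_mill = W·ṁ = 11.0485·1211.0 = 13379.7 kW

P = 13379.7 kW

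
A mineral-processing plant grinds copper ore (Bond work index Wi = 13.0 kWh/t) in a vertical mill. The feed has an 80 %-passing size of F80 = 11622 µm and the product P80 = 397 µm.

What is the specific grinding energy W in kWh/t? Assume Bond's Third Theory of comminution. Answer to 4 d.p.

W = 5.3186 kWh/t

W = 10 Wi (1/√P80 − 1/√F80)  [Bond]
1/√397 = 0.050189;  1/√11622 = 0.009276
W = 10·13.0·(0.050189 − 0.009276) = 5.3186 kWh/t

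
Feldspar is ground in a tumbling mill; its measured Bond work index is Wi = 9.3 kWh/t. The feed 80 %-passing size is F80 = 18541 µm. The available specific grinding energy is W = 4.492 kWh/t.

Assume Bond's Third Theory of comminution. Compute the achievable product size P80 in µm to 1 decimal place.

P80 = 323.0 µm

W = 10 Wi / √P80 − 10 Wi / √F80
P80^(−½) = W/(10 Wi) + F80^(−½)
  = 4.4920/(10·9.3) + 1/√18541 = 0.048301 + 0.007344 = 0.055645
P80 = (1/0.055645)² = 17.9710² = 322.96 µm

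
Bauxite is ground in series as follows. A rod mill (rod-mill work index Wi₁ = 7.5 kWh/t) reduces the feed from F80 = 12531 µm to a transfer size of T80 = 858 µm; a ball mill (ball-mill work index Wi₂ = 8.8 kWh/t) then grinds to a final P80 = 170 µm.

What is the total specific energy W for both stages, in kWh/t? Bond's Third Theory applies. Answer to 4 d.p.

W_Bond = 10·Wi·(1/√P₈₀ − 1/√F₈₀)
Stage 1 (12531→858 µm, Wi₁=7.5): W₁ = 10·7.5·(0.034139 − 0.008933) = 1.8905 kWh/t
Stage 2 (858→170 µm, Wi₂=8.8): W₂ = 10·8.8·(0.076696 − 0.034139) = 3.7450 kWh/t
W = W₁ + W₂ = 1.8905 + 3.7450 = 5.6355 kWh/t

W = 5.6355 kWh/t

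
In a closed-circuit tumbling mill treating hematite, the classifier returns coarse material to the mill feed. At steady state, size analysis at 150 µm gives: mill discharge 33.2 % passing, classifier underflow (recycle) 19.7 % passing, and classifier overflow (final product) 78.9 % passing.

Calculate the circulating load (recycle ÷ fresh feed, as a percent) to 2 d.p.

Balance %-passing 150 µm (r = R/F):
(1+r)·d = r·u + o ⇒ r = (o−d)/(d−u)
r = (78.9 − 33.2)/(33.2 − 19.7) = 45.7/13.5 = 3.3852
CL = 100·r = 338.52 %

CL = 338.52 %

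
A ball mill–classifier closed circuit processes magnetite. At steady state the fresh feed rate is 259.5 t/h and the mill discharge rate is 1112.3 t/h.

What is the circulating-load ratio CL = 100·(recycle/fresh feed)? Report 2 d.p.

CL = 328.63 %

Steady state: M = F + R.
R = M − F = 1112.3 − 259.5 = 852.8 t/h
CL = 100·R/F = 100·852.8/259.5 = 328.63 %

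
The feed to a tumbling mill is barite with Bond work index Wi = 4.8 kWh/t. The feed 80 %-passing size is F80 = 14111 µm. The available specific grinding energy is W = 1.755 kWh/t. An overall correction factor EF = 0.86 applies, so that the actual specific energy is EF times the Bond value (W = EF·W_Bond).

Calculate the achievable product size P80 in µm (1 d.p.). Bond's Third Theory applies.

P80 = 385.5 µm

W_Bond = 10·Wi·(1/√P₈₀ − 1/√F₈₀)
W_Bond = W / EF = 1.755 / 0.86 = 2.0407 kWh/t
1/√P80 = 1/√F80 + W_Bond/(10·Wi)
  = 2.0407/(10·4.8) + 1/√14111 = 0.042515 + 0.008418 = 0.050933
P80 = (1/0.050933)² = 19.6337² = 385.48 µm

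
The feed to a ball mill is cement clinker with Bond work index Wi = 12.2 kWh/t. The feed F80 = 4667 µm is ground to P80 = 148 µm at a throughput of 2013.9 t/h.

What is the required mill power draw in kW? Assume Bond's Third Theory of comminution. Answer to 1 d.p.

W = 10·Wi·[P80^(−½) − F80^(−½)]
W = 10·12.2·(1/√148 − 1/√4667) = 10·12.2·(0.067562) = 8.2425 kWh/t
Mill draw = 8.2425 × 2013.9 = 16599.6 kW

P = 16599.6 kW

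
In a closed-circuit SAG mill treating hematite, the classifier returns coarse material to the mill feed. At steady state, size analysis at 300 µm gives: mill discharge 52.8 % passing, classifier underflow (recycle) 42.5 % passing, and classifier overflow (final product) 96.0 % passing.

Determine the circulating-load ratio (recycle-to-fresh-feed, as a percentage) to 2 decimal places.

Mass balance on the −300 µm fraction:
(1+r)d = ru + o → r = (o−d)/(d−u)
r = (96.0 − 52.8)/(52.8 − 42.5) = 43.2/10.3 = 4.1942
CL = 100·r = 419.42 %

CL = 419.42 %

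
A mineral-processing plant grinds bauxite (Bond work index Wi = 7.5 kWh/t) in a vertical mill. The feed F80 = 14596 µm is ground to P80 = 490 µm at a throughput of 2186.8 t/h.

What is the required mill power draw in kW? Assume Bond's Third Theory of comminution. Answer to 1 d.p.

Bond: W = 10·Wi·(1/√P80 − 1/√F80)
W = 10·7.5·(1/√490 − 1/√14596) = 10·7.5·(0.036898) = 2.7674 kWh/t
P = W·T = 2.7674·2186.8 = 6051.7 kW

P = 6051.7 kW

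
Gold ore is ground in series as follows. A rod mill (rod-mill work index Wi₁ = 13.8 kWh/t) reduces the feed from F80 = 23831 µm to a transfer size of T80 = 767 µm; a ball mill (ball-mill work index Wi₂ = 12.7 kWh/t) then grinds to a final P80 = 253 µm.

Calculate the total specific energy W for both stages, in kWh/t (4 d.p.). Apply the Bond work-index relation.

W = 7.4877 kWh/t

Bond: W = 10·Wi·(1/√P80 − 1/√F80)
Stage 1 (23831→767 µm, Wi₁=13.8): W₁ = 10·13.8·(0.036108 − 0.006478) = 4.0890 kWh/t
Stage 2 (767→253 µm, Wi₂=12.7): W₂ = 10·12.7·(0.062869 − 0.036108) = 3.3987 kWh/t
W = W₁ + W₂ = 4.0890 + 3.3987 = 7.4877 kWh/t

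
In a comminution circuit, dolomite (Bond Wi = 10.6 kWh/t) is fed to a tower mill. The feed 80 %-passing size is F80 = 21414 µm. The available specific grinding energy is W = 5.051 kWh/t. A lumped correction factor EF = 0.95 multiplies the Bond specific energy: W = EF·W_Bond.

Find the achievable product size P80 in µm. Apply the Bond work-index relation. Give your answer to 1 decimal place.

Bond: W = 10·Wi·(1/√P80 − 1/√F80)
W_Bond = W / EF = 5.051 / 0.95 = 5.3168 kWh/t
P80^(−½) = W_Bond/(10 Wi) + F80^(−½)
  = 5.3168/(10·10.6) + 1/√21414 = 0.050159 + 0.006834 = 0.056993
P80 = (1/0.056993)² = 17.5462² = 307.87 µm

P80 = 307.9 µm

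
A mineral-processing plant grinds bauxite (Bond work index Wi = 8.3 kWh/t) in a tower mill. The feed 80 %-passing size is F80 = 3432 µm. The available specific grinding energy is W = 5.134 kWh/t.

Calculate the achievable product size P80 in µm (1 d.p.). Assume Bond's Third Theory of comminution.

W = 10·Wi·[P80^(−½) − F80^(−½)]
P80^-0.5 = F80^-0.5 + W/(10 Wi)
  = 5.1340/(10·8.3) + 1/√3432 = 0.061855 + 0.017070 = 0.078925
P80 = (1/0.078925)² = 12.6702² = 160.53 µm

P80 = 160.5 µm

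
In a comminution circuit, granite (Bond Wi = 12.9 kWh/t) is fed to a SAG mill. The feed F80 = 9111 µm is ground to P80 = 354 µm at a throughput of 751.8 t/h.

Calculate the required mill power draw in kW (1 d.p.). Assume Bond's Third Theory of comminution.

P = 4138.5 kW

W = 10 Wi / √P80 − 10 Wi / √F80
W = 10·12.9·(1/√354 − 1/√9111) = 10·12.9·(0.042673) = 5.5048 kWh/t
P_mill = W·ṁ = 5.5048·751.8 = 4138.5 kW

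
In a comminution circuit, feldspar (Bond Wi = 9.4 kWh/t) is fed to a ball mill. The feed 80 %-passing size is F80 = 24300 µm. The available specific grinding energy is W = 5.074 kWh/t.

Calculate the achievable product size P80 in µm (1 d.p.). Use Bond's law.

P80 = 274.2 µm

W = 10·Wi·(P80^(-½) − F80^(-½))
⇒ 1/√P80 = W/(10 Wi) + 1/√F80
  = 5.0740/(10·9.4) + 1/√24300 = 0.053979 + 0.006415 = 0.060394
P80 = (1/0.060394)² = 16.5580² = 274.17 µm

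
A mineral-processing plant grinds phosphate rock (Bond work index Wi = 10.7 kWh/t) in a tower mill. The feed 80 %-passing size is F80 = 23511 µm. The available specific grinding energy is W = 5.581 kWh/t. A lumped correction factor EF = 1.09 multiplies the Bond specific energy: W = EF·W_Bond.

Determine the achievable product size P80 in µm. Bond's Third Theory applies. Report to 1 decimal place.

Bond: W = 10·Wi·(1/√P80 − 1/√F80)
W_Bond = W / EF = 5.581 / 1.09 = 5.1202 kWh/t
P80^-0.5 = F80^-0.5 + W_Bond/(10 Wi)
  = 5.1202/(10·10.7) + 1/√23511 = 0.047852 + 0.006522 = 0.054374
P80 = (1/0.054374)² = 18.3912² = 338.23 µm

P80 = 338.2 µm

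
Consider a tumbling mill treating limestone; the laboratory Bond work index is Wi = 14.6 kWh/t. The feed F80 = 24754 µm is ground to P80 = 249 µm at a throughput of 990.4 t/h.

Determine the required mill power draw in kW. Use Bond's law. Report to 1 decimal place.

W = 10 Wi (1/√P80 − 1/√F80)  [Bond]
W = 10·14.6·(1/√249 − 1/√24754) = 10·14.6·(0.057017) = 8.3244 kWh/t
Power = W × throughput = 8.3244 kWh/t × 990.4 t/h = 8244.5 kW

P = 8244.5 kW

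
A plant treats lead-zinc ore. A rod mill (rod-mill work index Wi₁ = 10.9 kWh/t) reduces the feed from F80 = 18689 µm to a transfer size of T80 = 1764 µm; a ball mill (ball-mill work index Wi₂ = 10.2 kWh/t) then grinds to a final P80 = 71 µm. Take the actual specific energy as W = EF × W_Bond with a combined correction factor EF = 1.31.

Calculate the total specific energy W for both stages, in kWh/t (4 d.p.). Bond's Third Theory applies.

W = 10·Wi·[P80^(−½) − F80^(−½)]
Stage 1 (18689→1764 µm, Wi₁=10.9): W₁ = 10·10.9·(0.023810 − 0.007315) = 1.7979 kWh/t
Stage 2 (1764→71 µm, Wi₂=10.2): W₂ = 10·10.2·(0.118678 − 0.023810) = 9.6766 kWh/t
W = W₁ + W₂ = 1.7979 + 9.6766 = 11.4745 kWh/t
Corrected W = EF·W_Bond = 1.31·11.4745 = 15.0316 kWh/t

W = 15.0316 kWh/t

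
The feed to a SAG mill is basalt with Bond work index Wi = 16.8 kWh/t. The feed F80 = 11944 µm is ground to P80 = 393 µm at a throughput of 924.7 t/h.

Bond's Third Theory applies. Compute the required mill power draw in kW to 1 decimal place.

W = 10 Wi / √P80 − 10 Wi / √F80
W = 10·16.8·(1/√393 − 1/√11944) = 10·16.8·(0.041293) = 6.9373 kWh/t
P_mill = W·ṁ = 6.9373·924.7 = 6414.9 kW

P = 6414.9 kW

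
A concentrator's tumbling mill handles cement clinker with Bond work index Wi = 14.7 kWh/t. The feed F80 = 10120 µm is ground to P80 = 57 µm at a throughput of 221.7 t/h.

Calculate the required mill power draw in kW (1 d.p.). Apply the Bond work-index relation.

W = 10·Wi·[P80^(−½) − F80^(−½)]
W = 10·14.7·(1/√57 − 1/√10120) = 10·14.7·(0.122513) = 18.0094 kWh/t
Mill draw = 18.0094 × 221.7 = 3992.7 kW

P = 3992.7 kW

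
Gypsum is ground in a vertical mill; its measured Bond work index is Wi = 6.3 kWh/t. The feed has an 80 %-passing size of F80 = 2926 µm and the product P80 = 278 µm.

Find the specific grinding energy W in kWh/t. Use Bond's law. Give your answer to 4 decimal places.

W = 2.6138 kWh/t

W = 10 Wi (P80^-0.5 − F80^-0.5)
1/√278 = 0.059976;  1/√2926 = 0.018487
W = 10·6.3·(0.059976 − 0.018487) = 2.6138 kWh/t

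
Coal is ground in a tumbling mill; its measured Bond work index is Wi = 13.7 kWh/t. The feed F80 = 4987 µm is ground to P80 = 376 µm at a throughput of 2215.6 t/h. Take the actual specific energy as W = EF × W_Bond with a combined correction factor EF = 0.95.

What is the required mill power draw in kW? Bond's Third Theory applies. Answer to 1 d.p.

P = 10787.7 kW

W_Bond = 10·Wi·(1/√P₈₀ − 1/√F₈₀)
W = 10·13.7·(1/√376 − 1/√4987) = 10·13.7·(0.037411) = 5.1252 kWh/t
With EF = 0.95: W = 5.1252·0.95 = 4.8690 kWh/t
P = W·T = 4.8690·2215.6 = 10787.7 kW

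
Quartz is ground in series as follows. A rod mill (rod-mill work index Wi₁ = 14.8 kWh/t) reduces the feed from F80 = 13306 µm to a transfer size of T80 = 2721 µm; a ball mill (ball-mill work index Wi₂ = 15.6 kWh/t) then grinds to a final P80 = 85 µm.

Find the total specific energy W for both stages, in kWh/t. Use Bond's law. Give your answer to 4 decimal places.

W = 15.4842 kWh/t

Bond: W = 10·Wi·(1/√P80 − 1/√F80)
Stage 1 (13306→2721 µm, Wi₁=14.8): W₁ = 10·14.8·(0.019171 − 0.008669) = 1.5542 kWh/t
Stage 2 (2721→85 µm, Wi₂=15.6): W₂ = 10·15.6·(0.108465 − 0.019171) = 13.9300 kWh/t
W = W₁ + W₂ = 1.5542 + 13.9300 = 15.4842 kWh/t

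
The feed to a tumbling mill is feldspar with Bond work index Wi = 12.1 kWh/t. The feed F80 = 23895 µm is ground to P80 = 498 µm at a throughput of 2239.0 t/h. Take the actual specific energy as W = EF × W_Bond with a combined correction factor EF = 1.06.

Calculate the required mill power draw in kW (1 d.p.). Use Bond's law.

P = 11010.8 kW

W_Bond = 10·Wi·(1/√P₈₀ − 1/√F₈₀)
W = 10·12.1·(1/√498 − 1/√23895) = 10·12.1·(0.038342) = 4.6394 kWh/t
With EF = 1.06: W = 4.6394·1.06 = 4.9177 kWh/t
P = W·T = 4.9177·2239.0 = 11010.8 kW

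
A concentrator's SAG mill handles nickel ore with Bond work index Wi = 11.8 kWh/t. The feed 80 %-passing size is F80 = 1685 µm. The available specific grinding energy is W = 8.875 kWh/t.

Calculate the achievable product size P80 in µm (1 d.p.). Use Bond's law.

W = 10·Wi·(P80^(-½) − F80^(-½))
⇒ 1/√P80 = W/(10 Wi) + 1/√F80
  = 8.8750/(10·11.8) + 1/√1685 = 0.075212 + 0.024361 = 0.099573
P80 = (1/0.099573)² = 10.0429² = 100.86 µm

P80 = 100.9 µm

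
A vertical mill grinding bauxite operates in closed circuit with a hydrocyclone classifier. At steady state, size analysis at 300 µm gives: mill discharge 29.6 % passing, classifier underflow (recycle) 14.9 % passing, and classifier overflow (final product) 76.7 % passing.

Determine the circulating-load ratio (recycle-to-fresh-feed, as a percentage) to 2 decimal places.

CL = 320.41 %

Balance %-passing 300 µm (r = R/F):
d + r·d = r·u + o → r(d−u) = o−d
r = (76.7 − 29.6)/(29.6 − 14.9) = 47.1/14.7 = 3.2041
CL = 100·r = 320.41 %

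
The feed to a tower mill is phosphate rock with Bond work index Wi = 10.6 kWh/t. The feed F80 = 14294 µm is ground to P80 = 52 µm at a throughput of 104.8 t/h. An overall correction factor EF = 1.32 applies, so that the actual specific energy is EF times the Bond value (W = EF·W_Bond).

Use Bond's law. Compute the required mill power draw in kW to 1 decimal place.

Bond: W = 10·Wi·(1/√P80 − 1/√F80)
W = 10·10.6·(1/√52 − 1/√14294) = 10·10.6·(0.130311) = 13.8130 kWh/t
With EF = 1.32: W = 13.8130·1.32 = 18.2331 kWh/t
Power = W × throughput = 18.2331 kWh/t × 104.8 t/h = 1910.8 kW

P = 1910.8 kW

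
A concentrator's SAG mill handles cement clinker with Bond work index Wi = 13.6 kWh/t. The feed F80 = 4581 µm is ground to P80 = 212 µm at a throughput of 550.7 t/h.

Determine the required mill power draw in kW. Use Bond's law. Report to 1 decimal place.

P = 4037.3 kW

W = 10·Wi·(P80^(-½) − F80^(-½))
W = 10·13.6·(1/√212 − 1/√4581) = 10·13.6·(0.053906) = 7.3312 kWh/t
Power = W × throughput = 7.3312 kWh/t × 550.7 t/h = 4037.3 kW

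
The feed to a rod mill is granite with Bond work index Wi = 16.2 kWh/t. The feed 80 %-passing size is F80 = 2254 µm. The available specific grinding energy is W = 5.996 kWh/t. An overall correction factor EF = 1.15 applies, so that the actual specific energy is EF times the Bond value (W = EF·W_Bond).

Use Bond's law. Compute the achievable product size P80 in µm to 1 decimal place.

W_Bond = 10·Wi·(1/√P₈₀ − 1/√F₈₀)
W_Bond = W / EF = 5.996 / 1.15 = 5.2139 kWh/t
P80^(−½) = W_Bond/(10 Wi) + F80^(−½)
  = 5.2139/(10·16.2) + 1/√2254 = 0.032185 + 0.021063 = 0.053248
P80 = (1/0.053248)² = 18.7801² = 352.69 µm

P80 = 352.7 µm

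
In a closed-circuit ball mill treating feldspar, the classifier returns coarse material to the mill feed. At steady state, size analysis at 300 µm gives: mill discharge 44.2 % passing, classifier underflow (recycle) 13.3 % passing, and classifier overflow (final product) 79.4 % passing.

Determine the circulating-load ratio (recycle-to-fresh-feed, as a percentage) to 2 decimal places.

Classifier node, passing 300 µm:
Fd + Rd = Ru + Fo ⇒ R/F = (o−d)/(d−u)
r = (79.4 − 44.2)/(44.2 − 13.3) = 35.2/30.9 = 1.1392
CL = 100·r = 113.92 %

CL = 113.92 %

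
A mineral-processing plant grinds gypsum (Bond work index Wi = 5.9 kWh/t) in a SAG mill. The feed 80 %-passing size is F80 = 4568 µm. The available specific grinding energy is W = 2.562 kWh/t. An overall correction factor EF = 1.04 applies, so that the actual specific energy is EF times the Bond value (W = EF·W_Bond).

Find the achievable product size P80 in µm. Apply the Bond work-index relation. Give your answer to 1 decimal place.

P80 = 312.7 µm

W = 10·Wi·(P80^(-½) − F80^(-½))
W_Bond = W / EF = 2.562 / 1.04 = 2.4635 kWh/t
P80^-0.5 = F80^-0.5 + W_Bond/(10 Wi)
  = 2.4635/(10·5.9) + 1/√4568 = 0.041754 + 0.014796 = 0.056549
P80 = (1/0.056549)² = 17.6837² = 312.71 µm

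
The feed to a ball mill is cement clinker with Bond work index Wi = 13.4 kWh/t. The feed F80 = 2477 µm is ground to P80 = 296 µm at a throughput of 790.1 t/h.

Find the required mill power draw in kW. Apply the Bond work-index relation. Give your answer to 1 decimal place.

W = 10 Wi (P80^-0.5 − F80^-0.5)
W = 10·13.4·(1/√296 − 1/√2477) = 10·13.4·(0.038031) = 5.0962 kWh/t
P_mill = W·ṁ = 5.0962·790.1 = 4026.5 kW

P = 4026.5 kW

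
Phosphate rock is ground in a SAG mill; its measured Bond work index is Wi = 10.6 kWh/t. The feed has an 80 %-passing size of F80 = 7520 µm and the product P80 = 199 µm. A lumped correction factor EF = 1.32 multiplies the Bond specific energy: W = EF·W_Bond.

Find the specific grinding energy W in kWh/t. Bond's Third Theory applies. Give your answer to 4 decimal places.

W = 8.3052 kWh/t

Bond:  W = 10 Wi (1/√P − 1/√F)
1/√199 = 0.070888;  1/√7520 = 0.011532
W = 10·10.6·(0.070888 − 0.011532) = 6.2918 kWh/t
W_actual = 1.32 × 6.2918 = 8.3052 kWh/t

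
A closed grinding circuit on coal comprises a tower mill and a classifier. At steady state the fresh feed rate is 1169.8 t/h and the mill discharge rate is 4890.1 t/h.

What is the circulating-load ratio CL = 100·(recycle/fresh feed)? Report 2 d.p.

Steady state: M = F + R.
R = M − F = 4890.1 − 1169.8 = 3720.3 t/h
CL = 100·R/F = 100·3720.3/1169.8 = 318.03 %

CL = 318.03 %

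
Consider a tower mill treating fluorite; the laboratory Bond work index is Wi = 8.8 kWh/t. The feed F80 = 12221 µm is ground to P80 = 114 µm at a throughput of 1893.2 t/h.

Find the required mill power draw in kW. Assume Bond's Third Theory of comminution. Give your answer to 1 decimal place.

P = 14096.6 kW

W = 10·Wi·[P80^(−½) − F80^(−½)]
W = 10·8.8·(1/√114 − 1/√12221) = 10·8.8·(0.084613) = 7.4459 kWh/t
P_mill = W·ṁ = 7.4459·1893.2 = 14096.6 kW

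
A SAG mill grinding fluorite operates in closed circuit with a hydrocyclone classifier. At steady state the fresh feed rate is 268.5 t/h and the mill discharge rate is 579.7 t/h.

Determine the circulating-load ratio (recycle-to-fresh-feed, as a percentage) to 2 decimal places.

Discharge = new feed + return, hence
R = M − F = 579.7 − 268.5 = 311.2 t/h
CL = 100·R/F = 100·311.2/268.5 = 115.90 %

CL = 115.90 %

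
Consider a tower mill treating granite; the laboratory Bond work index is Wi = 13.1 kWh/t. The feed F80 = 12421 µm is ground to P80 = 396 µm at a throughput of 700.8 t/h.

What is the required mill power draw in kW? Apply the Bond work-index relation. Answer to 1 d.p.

W = 10 Wi (1/√P80 − 1/√F80)  [Bond]
W = 10·13.1·(1/√396 − 1/√12421) = 10·13.1·(0.041279) = 5.4076 kWh/t
P_mill = W·ṁ = 5.4076·700.8 = 3789.6 kW

P = 3789.6 kW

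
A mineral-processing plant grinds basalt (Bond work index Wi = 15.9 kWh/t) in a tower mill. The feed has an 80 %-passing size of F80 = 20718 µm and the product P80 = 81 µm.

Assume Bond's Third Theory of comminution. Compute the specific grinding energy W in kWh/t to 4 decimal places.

W_Bond = 10·Wi·(1/√P₈₀ − 1/√F₈₀)
1/√81 = 0.111111;  1/√20718 = 0.006947
W = 10·15.9·(0.111111 − 0.006947) = 16.5620 kWh/t

W = 16.5620 kWh/t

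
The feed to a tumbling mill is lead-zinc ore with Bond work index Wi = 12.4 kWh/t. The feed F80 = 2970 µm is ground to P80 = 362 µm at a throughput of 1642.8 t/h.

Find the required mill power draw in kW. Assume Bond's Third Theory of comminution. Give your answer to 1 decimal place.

P = 6968.7 kW

W = 10·Wi·(P80^(-½) − F80^(-½))
W = 10·12.4·(1/√362 − 1/√2970) = 10·12.4·(0.034209) = 4.2420 kWh/t
Mill draw = 4.2420 × 1642.8 = 6968.7 kW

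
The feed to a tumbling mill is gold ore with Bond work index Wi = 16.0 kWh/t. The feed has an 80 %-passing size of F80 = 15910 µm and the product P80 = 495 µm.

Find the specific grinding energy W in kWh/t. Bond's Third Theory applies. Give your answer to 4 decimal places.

W = 10 Wi (1/√P80 − 1/√F80)  [Bond]
1/√495 = 0.044947;  1/√15910 = 0.007928
W = 10·16.0·(0.044947 − 0.007928) = 5.9230 kWh/t

W = 5.9230 kWh/t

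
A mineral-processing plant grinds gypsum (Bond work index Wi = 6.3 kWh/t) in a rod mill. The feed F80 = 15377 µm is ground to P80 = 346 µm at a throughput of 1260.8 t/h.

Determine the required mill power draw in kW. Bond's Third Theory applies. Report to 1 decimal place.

W = 10 Wi (P80^-0.5 − F80^-0.5)
W = 10·6.3·(1/√346 − 1/√15377) = 10·6.3·(0.045696) = 2.8789 kWh/t
P = W·T = 2.8789·1260.8 = 3629.7 kW

P = 3629.7 kW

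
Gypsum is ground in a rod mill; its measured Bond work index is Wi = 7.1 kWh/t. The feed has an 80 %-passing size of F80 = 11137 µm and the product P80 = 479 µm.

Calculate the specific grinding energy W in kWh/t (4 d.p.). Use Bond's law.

W = 2.5713 kWh/t

W = 10 Wi (P80^-0.5 − F80^-0.5)
1/√479 = 0.045691;  1/√11137 = 0.009476
W = 10·7.1·(0.045691 − 0.009476) = 2.5713 kWh/t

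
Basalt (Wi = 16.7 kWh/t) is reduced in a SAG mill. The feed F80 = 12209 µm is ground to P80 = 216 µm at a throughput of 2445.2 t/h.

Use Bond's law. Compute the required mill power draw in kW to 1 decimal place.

P = 24088.9 kW

Bond:  W = 10 Wi (1/√P − 1/√F)
W = 10·16.7·(1/√216 − 1/√12209) = 10·16.7·(0.058991) = 9.8515 kWh/t
Mill draw = 9.8515 × 2445.2 = 24088.9 kW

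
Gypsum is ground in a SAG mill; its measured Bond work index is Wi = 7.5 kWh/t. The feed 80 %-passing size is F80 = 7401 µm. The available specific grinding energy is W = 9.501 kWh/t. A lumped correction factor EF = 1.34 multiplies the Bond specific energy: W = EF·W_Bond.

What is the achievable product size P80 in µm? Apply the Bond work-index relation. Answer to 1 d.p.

P80 = 88.7 µm

W = 10·Wi·(P80^(-½) − F80^(-½))
W_Bond = W / EF = 9.501 / 1.34 = 7.0903 kWh/t
P80^-0.5 = F80^-0.5 + W_Bond/(10 Wi)
  = 7.0903/(10·7.5) + 1/√7401 = 0.094537 + 0.011624 = 0.106161
P80 = (1/0.106161)² = 9.4196² = 88.73 µm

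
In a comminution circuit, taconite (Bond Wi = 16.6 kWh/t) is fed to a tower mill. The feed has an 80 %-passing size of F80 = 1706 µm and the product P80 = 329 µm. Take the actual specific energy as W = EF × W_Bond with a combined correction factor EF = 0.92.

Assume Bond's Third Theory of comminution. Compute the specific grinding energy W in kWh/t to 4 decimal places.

W = 4.7222 kWh/t

W = 10 Wi / √P80 − 10 Wi / √F80
1/√329 = 0.055132;  1/√1706 = 0.024211
W = 10·16.6·(0.055132 − 0.024211) = 5.1329 kWh/t
With EF = 0.92: W = 5.1329·0.92 = 4.7222 kWh/t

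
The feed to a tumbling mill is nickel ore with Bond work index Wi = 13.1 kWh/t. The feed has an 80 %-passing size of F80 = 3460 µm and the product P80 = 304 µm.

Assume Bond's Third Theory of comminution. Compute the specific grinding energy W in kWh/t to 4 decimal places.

W = 10·Wi·[P80^(−½) − F80^(−½)]
1/√304 = 0.057354;  1/√3460 = 0.017001
W = 10·13.1·(0.057354 − 0.017001) = 5.2863 kWh/t

W = 5.2863 kWh/t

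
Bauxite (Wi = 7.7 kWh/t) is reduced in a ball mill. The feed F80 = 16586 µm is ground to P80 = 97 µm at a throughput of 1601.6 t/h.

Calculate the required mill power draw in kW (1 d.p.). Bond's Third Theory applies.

W_Bond = 10·Wi·(1/√P₈₀ − 1/√F₈₀)
W = 10·7.7·(1/√97 − 1/√16586) = 10·7.7·(0.093770) = 7.2203 kWh/t
Mill draw = 7.2203 × 1601.6 = 11564.0 kW

P = 11564.0 kW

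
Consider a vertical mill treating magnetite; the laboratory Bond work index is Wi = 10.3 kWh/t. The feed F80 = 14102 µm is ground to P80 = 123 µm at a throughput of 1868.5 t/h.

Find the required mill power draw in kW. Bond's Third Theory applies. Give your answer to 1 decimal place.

W_Bond = 10·Wi·(1/√P₈₀ − 1/√F₈₀)
W = 10·10.3·(1/√123 − 1/√14102) = 10·10.3·(0.081746) = 8.4198 kWh/t
Power = W × throughput = 8.4198 kWh/t × 1868.5 t/h = 15732.5 kW

P = 15732.5 kW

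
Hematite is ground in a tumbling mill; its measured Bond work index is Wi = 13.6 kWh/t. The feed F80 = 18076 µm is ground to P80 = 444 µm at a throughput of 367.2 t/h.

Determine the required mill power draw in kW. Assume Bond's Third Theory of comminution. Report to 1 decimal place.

P = 1998.6 kW

W = 10·Wi·[P80^(−½) − F80^(−½)]
W = 10·13.6·(1/√444 − 1/√18076) = 10·13.6·(0.040020) = 5.4427 kWh/t
P = W·T = 5.4427·367.2 = 1998.6 kW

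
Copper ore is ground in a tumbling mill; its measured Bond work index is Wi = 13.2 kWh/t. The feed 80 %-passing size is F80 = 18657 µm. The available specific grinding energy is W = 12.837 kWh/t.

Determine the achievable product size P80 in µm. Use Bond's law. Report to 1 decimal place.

Bond: W = 10·Wi·(1/√P80 − 1/√F80)
P80^(−½) = W/(10 Wi) + F80^(−½)
  = 12.8370/(10·13.2) + 1/√18657 = 0.097250 + 0.007321 = 0.104571
P80 = (1/0.104571)² = 9.5629² = 91.45 µm

P80 = 91.4 µm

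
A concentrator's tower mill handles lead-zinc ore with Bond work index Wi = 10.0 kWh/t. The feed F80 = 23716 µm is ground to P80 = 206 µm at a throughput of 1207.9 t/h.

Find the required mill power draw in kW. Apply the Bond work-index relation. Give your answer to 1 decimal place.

W = 10·Wi·(P80^(-½) − F80^(-½))
W = 10·10.0·(1/√206 − 1/√23716) = 10·10.0·(0.063180) = 6.3180 kWh/t
Mill draw = 6.3180 × 1207.9 = 7631.5 kW

P = 7631.5 kW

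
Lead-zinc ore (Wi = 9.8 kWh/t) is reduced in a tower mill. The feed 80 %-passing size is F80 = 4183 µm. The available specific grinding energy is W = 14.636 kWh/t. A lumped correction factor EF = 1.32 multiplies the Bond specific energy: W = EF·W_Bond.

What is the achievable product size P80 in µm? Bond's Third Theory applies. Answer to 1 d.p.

P80 = 60.5 µm

Bond:  W = 10 Wi (1/√P − 1/√F)
W_Bond = W / EF = 14.636 / 1.32 = 11.0879 kWh/t
⇒ 1/√P80 = W_Bond/(10·Wi) + 1/√F80
  = 11.0879/(10·9.8) + 1/√4183 = 0.113142 + 0.015462 = 0.128603
P80 = (1/0.128603)² = 7.7759² = 60.46 µm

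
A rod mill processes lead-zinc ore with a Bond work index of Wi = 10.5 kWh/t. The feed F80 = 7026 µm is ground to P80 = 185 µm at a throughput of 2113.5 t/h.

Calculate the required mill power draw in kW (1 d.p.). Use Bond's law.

P = 13668.2 kW

W = 10·Wi·(P80^(-½) − F80^(-½))
W = 10·10.5·(1/√185 − 1/√7026) = 10·10.5·(0.061591) = 6.4671 kWh/t
Power = W × throughput = 6.4671 kWh/t × 2113.5 t/h = 13668.2 kW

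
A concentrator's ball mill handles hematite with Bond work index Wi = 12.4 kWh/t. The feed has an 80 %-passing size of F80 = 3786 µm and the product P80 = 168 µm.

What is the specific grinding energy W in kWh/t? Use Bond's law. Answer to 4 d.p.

W = 10·Wi·(P80^(-½) − F80^(-½))
1/√168 = 0.077152;  1/√3786 = 0.016252
W = 10·12.4·(0.077152 − 0.016252) = 7.5515 kWh/t

W = 7.5515 kWh/t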